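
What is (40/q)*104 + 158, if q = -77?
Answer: 8006/77 ≈ 103.97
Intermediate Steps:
(40/q)*104 + 158 = (40/(-77))*104 + 158 = (40*(-1/77))*104 + 158 = -40/77*104 + 158 = -4160/77 + 158 = 8006/77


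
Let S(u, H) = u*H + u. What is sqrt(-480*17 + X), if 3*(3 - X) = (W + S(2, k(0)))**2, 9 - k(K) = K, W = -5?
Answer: 14*I*sqrt(42) ≈ 90.73*I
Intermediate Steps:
k(K) = 9 - K
S(u, H) = u + H*u (S(u, H) = H*u + u = u + H*u)
X = -72 (X = 3 - (-5 + 2*(1 + (9 - 1*0)))**2/3 = 3 - (-5 + 2*(1 + (9 + 0)))**2/3 = 3 - (-5 + 2*(1 + 9))**2/3 = 3 - (-5 + 2*10)**2/3 = 3 - (-5 + 20)**2/3 = 3 - 1/3*15**2 = 3 - 1/3*225 = 3 - 75 = -72)
sqrt(-480*17 + X) = sqrt(-480*17 - 72) = sqrt(-8160 - 72) = sqrt(-8232) = 14*I*sqrt(42)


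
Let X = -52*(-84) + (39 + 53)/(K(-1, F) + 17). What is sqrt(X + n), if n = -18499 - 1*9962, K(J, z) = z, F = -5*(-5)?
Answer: I*sqrt(10624047)/21 ≈ 155.21*I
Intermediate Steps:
F = 25
n = -28461 (n = -18499 - 9962 = -28461)
X = 91774/21 (X = -52*(-84) + (39 + 53)/(25 + 17) = 4368 + 92/42 = 4368 + 92*(1/42) = 4368 + 46/21 = 91774/21 ≈ 4370.2)
sqrt(X + n) = sqrt(91774/21 - 28461) = sqrt(-505907/21) = I*sqrt(10624047)/21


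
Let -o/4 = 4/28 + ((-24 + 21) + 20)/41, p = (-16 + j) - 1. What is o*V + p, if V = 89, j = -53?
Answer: -77050/287 ≈ -268.47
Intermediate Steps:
p = -70 (p = (-16 - 53) - 1 = -69 - 1 = -70)
o = -640/287 (o = -4*(4/28 + ((-24 + 21) + 20)/41) = -4*(4*(1/28) + (-3 + 20)*(1/41)) = -4*(⅐ + 17*(1/41)) = -4*(⅐ + 17/41) = -4*160/287 = -640/287 ≈ -2.2300)
o*V + p = -640/287*89 - 70 = -56960/287 - 70 = -77050/287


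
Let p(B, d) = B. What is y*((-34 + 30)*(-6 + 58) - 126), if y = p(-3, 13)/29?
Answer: 1002/29 ≈ 34.552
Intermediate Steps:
y = -3/29 ≈ -0.10345
y*((-34 + 30)*(-6 + 58) - 126) = -3*((-34 + 30)*(-6 + 58) - 126)/29 = -3*(-4*52 - 126)/29 = -3*(-208 - 126)/29 = -3/29*(-334) = 1002/29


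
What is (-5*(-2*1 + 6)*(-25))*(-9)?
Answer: -4500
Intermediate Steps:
(-5*(-2*1 + 6)*(-25))*(-9) = (-5*(-2 + 6)*(-25))*(-9) = (-5*4*(-25))*(-9) = -20*(-25)*(-9) = 500*(-9) = -4500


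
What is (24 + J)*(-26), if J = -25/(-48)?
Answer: -15301/24 ≈ -637.54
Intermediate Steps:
J = 25/48 (J = -25*(-1/48) = 25/48 ≈ 0.52083)
(24 + J)*(-26) = (24 + 25/48)*(-26) = (1177/48)*(-26) = -15301/24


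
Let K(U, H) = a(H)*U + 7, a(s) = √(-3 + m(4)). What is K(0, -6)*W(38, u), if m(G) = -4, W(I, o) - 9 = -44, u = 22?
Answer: -245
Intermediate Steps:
W(I, o) = -35 (W(I, o) = 9 - 44 = -35)
a(s) = I*√7 (a(s) = √(-3 - 4) = √(-7) = I*√7)
K(U, H) = 7 + I*U*√7 (K(U, H) = (I*√7)*U + 7 = I*U*√7 + 7 = 7 + I*U*√7)
K(0, -6)*W(38, u) = (7 + I*0*√7)*(-35) = (7 + 0)*(-35) = 7*(-35) = -245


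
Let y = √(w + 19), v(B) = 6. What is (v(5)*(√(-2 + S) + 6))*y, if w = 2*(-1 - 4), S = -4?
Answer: 108 + 18*I*√6 ≈ 108.0 + 44.091*I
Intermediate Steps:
w = -10 (w = 2*(-5) = -10)
y = 3 (y = √(-10 + 19) = √9 = 3)
(v(5)*(√(-2 + S) + 6))*y = (6*(√(-2 - 4) + 6))*3 = (6*(√(-6) + 6))*3 = (6*(I*√6 + 6))*3 = (6*(6 + I*√6))*3 = (36 + 6*I*√6)*3 = 108 + 18*I*√6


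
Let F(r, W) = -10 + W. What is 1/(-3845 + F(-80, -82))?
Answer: -1/3937 ≈ -0.00025400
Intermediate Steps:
1/(-3845 + F(-80, -82)) = 1/(-3845 + (-10 - 82)) = 1/(-3845 - 92) = 1/(-3937) = -1/3937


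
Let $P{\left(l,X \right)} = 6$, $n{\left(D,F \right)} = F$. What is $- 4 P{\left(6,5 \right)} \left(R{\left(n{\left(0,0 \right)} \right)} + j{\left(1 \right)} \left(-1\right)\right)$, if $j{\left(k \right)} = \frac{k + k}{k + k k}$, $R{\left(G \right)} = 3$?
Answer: $-48$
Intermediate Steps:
$j{\left(k \right)} = \frac{2 k}{k + k^{2}}$
$- 4 P{\left(6,5 \right)} \left(R{\left(n{\left(0,0 \right)} \right)} + j{\left(1 \right)} \left(-1\right)\right) = \left(-4\right) 6 \left(3 + \frac{2}{1 + 1} \left(-1\right)\right) = - 24 \left(3 + \frac{2}{2} \left(-1\right)\right) = - 24 \left(3 + 2 \cdot \frac{1}{2} \left(-1\right)\right) = - 24 \left(3 + 1 \left(-1\right)\right) = - 24 \left(3 - 1\right) = \left(-24\right) 2 = -48$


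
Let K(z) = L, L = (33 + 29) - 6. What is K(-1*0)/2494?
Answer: 28/1247 ≈ 0.022454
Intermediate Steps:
L = 56 (L = 62 - 6 = 56)
K(z) = 56
K(-1*0)/2494 = 56/2494 = 56*(1/2494) = 28/1247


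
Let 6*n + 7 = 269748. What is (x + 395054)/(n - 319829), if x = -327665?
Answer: -404334/1649233 ≈ -0.24516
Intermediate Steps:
n = 269741/6 (n = -7/6 + (⅙)*269748 = -7/6 + 44958 = 269741/6 ≈ 44957.)
(x + 395054)/(n - 319829) = (-327665 + 395054)/(269741/6 - 319829) = 67389/(-1649233/6) = 67389*(-6/1649233) = -404334/1649233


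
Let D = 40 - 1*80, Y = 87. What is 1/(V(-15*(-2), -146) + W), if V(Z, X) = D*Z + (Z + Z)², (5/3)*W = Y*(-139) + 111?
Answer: -5/23946 ≈ -0.00020880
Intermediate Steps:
D = -40 (D = 40 - 80 = -40)
W = -35946/5 (W = 3*(87*(-139) + 111)/5 = 3*(-12093 + 111)/5 = (⅗)*(-11982) = -35946/5 ≈ -7189.2)
V(Z, X) = -40*Z + 4*Z² (V(Z, X) = -40*Z + (Z + Z)² = -40*Z + (2*Z)² = -40*Z + 4*Z²)
1/(V(-15*(-2), -146) + W) = 1/(4*(-15*(-2))*(-10 - 15*(-2)) - 35946/5) = 1/(4*30*(-10 + 30) - 35946/5) = 1/(4*30*20 - 35946/5) = 1/(2400 - 35946/5) = 1/(-23946/5) = -5/23946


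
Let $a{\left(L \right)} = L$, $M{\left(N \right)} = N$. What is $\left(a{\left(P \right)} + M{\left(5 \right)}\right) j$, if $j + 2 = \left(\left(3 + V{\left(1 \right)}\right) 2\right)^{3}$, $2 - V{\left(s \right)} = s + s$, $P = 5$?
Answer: $2140$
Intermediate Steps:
$V{\left(s \right)} = 2 - 2 s$ ($V{\left(s \right)} = 2 - \left(s + s\right) = 2 - 2 s$)
$j = 214$ ($j = -2 + \left(\left(3 + \left(2 - 2\right)\right) 2\right)^{3} = -2 + \left(\left(3 + 0\right) 2\right)^{3} = -2 + \left(3 \cdot 2\right)^{3} = -2 + 6^{3} = -2 + 216 = 214$)
$\left(a{\left(P \right)} + M{\left(5 \right)}\right) j = \left(5 + 5\right) 214 = 10 \cdot 214 = 2140$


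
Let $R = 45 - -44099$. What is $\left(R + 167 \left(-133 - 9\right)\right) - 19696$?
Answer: $734$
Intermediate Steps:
$R = 44144$ ($R = 45 + 44099 = 44144$)
$\left(R + 167 \left(-133 - 9\right)\right) - 19696 = \left(44144 + 167 \left(-133 - 9\right)\right) - 19696 = \left(44144 + 167 \left(-142\right)\right) - 19696 = \left(44144 - 23714\right) - 19696 = 20430 - 19696 = 734$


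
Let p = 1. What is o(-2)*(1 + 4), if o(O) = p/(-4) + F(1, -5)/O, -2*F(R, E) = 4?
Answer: 15/4 ≈ 3.7500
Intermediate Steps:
F(R, E) = -2 (F(R, E) = -½*4 = -2)
o(O) = -¼ - 2/O (o(O) = 1/(-4) - 2/O = 1*(-¼) - 2/O = -¼ - 2/O)
o(-2)*(1 + 4) = ((¼)*(-8 - 1*(-2))/(-2))*(1 + 4) = ((¼)*(-½)*(-8 + 2))*5 = ((¼)*(-½)*(-6))*5 = (¾)*5 = 15/4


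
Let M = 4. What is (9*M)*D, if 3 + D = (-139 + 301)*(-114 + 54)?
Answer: -350028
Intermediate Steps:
D = -9723 (D = -3 + (-139 + 301)*(-114 + 54) = -3 + 162*(-60) = -3 - 9720 = -9723)
(9*M)*D = (9*4)*(-9723) = 36*(-9723) = -350028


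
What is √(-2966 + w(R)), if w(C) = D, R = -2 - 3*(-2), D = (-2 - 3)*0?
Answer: I*√2966 ≈ 54.461*I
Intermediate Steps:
D = 0 (D = -5*0 = 0)
R = 4 (R = -2 + 6 = 4)
w(C) = 0
√(-2966 + w(R)) = √(-2966 + 0) = √(-2966) = I*√2966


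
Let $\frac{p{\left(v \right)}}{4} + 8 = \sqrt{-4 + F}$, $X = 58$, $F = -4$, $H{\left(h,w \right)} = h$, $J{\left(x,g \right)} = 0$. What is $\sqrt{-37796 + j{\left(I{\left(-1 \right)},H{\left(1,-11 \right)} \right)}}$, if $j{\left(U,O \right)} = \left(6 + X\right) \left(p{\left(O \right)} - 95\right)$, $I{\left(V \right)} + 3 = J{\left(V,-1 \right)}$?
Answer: $2 \sqrt{-11481 + 128 i \sqrt{2}} \approx 1.6894 + 214.31 i$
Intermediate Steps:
$I{\left(V \right)} = -3$ ($I{\left(V \right)} = -3 + 0 = -3$)
$p{\left(v \right)} = -32 + 8 i \sqrt{2}$ ($p{\left(v \right)} = -32 + 4 \sqrt{-4 - 4} = -32 + 4 \sqrt{-8} = -32 + 4 \cdot 2 i \sqrt{2} = -32 + 8 i \sqrt{2}$)
$j{\left(U,O \right)} = -8128 + 512 i \sqrt{2}$ ($j{\left(U,O \right)} = \left(6 + 58\right) \left(\left(-32 + 8 i \sqrt{2}\right) - 95\right) = 64 \left(-127 + 8 i \sqrt{2}\right) = -8128 + 512 i \sqrt{2}$)
$\sqrt{-37796 + j{\left(I{\left(-1 \right)},H{\left(1,-11 \right)} \right)}} = \sqrt{-37796 - \left(8128 - 512 i \sqrt{2}\right)} = \sqrt{-45924 + 512 i \sqrt{2}}$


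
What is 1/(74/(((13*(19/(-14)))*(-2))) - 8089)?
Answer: -247/1997465 ≈ -0.00012366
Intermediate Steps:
1/(74/(((13*(19/(-14)))*(-2))) - 8089) = 1/(74/(((13*(19*(-1/14)))*(-2))) - 8089) = 1/(74/(((13*(-19/14))*(-2))) - 8089) = 1/(74/((-247/14*(-2))) - 8089) = 1/(74/(247/7) - 8089) = 1/(74*(7/247) - 8089) = 1/(518/247 - 8089) = 1/(-1997465/247) = -247/1997465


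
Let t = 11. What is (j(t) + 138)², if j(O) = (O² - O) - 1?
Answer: 61009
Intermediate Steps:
j(O) = -1 + O² - O
(j(t) + 138)² = ((-1 + 11² - 1*11) + 138)² = ((-1 + 121 - 11) + 138)² = (109 + 138)² = 247² = 61009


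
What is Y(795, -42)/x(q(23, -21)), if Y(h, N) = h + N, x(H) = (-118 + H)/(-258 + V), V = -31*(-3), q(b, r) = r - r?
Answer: 124245/118 ≈ 1052.9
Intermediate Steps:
q(b, r) = 0
V = 93
x(H) = 118/165 - H/165 (x(H) = (-118 + H)/(-258 + 93) = (-118 + H)/(-165) = (-118 + H)*(-1/165) = 118/165 - H/165)
Y(h, N) = N + h
Y(795, -42)/x(q(23, -21)) = (-42 + 795)/(118/165 - 1/165*0) = 753/(118/165 + 0) = 753/(118/165) = 753*(165/118) = 124245/118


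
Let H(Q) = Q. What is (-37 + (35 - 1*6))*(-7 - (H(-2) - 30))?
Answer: -200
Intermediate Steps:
(-37 + (35 - 1*6))*(-7 - (H(-2) - 30)) = (-37 + (35 - 1*6))*(-7 - (-2 - 30)) = (-37 + (35 - 6))*(-7 - 1*(-32)) = (-37 + 29)*(-7 + 32) = -8*25 = -200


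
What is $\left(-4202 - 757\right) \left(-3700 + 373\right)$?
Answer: $16498593$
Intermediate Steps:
$\left(-4202 - 757\right) \left(-3700 + 373\right) = \left(-4959\right) \left(-3327\right) = 16498593$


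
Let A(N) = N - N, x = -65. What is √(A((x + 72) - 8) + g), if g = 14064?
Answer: 4*√879 ≈ 118.59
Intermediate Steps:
A(N) = 0
√(A((x + 72) - 8) + g) = √(0 + 14064) = √14064 = 4*√879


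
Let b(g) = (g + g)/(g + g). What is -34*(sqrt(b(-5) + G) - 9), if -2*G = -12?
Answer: 306 - 34*sqrt(7) ≈ 216.04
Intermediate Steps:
b(g) = 1 (b(g) = (2*g)/((2*g)) = (2*g)*(1/(2*g)) = 1)
G = 6 (G = -1/2*(-12) = 6)
-34*(sqrt(b(-5) + G) - 9) = -34*(sqrt(1 + 6) - 9) = -34*(sqrt(7) - 9) = -34*(-9 + sqrt(7)) = 306 - 34*sqrt(7)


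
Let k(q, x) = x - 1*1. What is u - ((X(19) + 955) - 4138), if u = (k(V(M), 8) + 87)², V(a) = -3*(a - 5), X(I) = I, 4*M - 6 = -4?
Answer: 12000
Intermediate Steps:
M = ½ (M = 3/2 + (¼)*(-4) = 3/2 - 1 = ½ ≈ 0.50000)
V(a) = 15 - 3*a (V(a) = -3*(-5 + a) = 15 - 3*a)
k(q, x) = -1 + x (k(q, x) = x - 1 = -1 + x)
u = 8836 (u = ((-1 + 8) + 87)² = (7 + 87)² = 94² = 8836)
u - ((X(19) + 955) - 4138) = 8836 - ((19 + 955) - 4138) = 8836 - (974 - 4138) = 8836 - 1*(-3164) = 8836 + 3164 = 12000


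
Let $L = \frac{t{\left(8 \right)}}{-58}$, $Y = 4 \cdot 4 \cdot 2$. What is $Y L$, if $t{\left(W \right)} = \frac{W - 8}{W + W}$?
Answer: $0$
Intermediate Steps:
$t{\left(W \right)} = \frac{-8 + W}{2 W}$
$Y = 32$ ($Y = 16 \cdot 2 = 32$)
$L = 0$ ($L = \frac{\frac{1}{2} \cdot \frac{1}{8} \left(-8 + 8\right)}{-58} = \frac{1}{2} \cdot \frac{1}{8} \cdot 0 \left(- \frac{1}{58}\right) = 0 \left(- \frac{1}{58}\right) = 0$)
$Y L = 32 \cdot 0 = 0$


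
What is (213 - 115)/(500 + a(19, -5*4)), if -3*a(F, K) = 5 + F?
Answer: 49/246 ≈ 0.19919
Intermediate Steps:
a(F, K) = -5/3 - F/3 (a(F, K) = -(5 + F)/3 = -5/3 - F/3)
(213 - 115)/(500 + a(19, -5*4)) = (213 - 115)/(500 + (-5/3 - ⅓*19)) = 98/(500 + (-5/3 - 19/3)) = 98/(500 - 8) = 98/492 = 98*(1/492) = 49/246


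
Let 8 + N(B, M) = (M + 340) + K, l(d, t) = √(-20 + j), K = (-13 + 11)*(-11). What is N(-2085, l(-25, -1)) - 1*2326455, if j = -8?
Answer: -2326101 + 2*I*√7 ≈ -2.3261e+6 + 5.2915*I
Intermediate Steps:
K = 22 (K = -2*(-11) = 22)
l(d, t) = 2*I*√7 (l(d, t) = √(-20 - 8) = √(-28) = 2*I*√7)
N(B, M) = 354 + M (N(B, M) = -8 + ((M + 340) + 22) = -8 + ((340 + M) + 22) = -8 + (362 + M) = 354 + M)
N(-2085, l(-25, -1)) - 1*2326455 = (354 + 2*I*√7) - 1*2326455 = (354 + 2*I*√7) - 2326455 = -2326101 + 2*I*√7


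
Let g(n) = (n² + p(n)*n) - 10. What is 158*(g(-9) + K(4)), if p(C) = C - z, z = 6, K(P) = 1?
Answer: 32706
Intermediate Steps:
p(C) = -6 + C (p(C) = C - 1*6 = C - 6 = -6 + C)
g(n) = -10 + n² + n*(-6 + n) (g(n) = (n² + (-6 + n)*n) - 10 = (n² + n*(-6 + n)) - 10 = -10 + n² + n*(-6 + n))
158*(g(-9) + K(4)) = 158*((-10 + (-9)² - 9*(-6 - 9)) + 1) = 158*((-10 + 81 - 9*(-15)) + 1) = 158*((-10 + 81 + 135) + 1) = 158*(206 + 1) = 158*207 = 32706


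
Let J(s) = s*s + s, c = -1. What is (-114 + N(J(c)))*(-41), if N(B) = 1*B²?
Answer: 4674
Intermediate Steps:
J(s) = s + s² (J(s) = s² + s = s + s²)
N(B) = B²
(-114 + N(J(c)))*(-41) = (-114 + (-(1 - 1))²)*(-41) = (-114 + (-1*0)²)*(-41) = (-114 + 0²)*(-41) = (-114 + 0)*(-41) = -114*(-41) = 4674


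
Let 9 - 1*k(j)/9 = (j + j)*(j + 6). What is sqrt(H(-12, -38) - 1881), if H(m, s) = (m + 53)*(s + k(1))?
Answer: 2*I*sqrt(1321) ≈ 72.691*I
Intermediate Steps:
k(j) = 81 - 18*j*(6 + j) (k(j) = 81 - 9*(j + j)*(j + 6) = 81 - 9*2*j*(6 + j) = 81 - 18*j*(6 + j))
H(m, s) = (-45 + s)*(53 + m) (H(m, s) = (m + 53)*(s + (81 - 108*1 - 18*1**2)) = (53 + m)*(s + (81 - 108 - 18*1)) = (53 + m)*(s + (81 - 108 - 18)) = (53 + m)*(s - 45) = (53 + m)*(-45 + s) = (-45 + s)*(53 + m))
sqrt(H(-12, -38) - 1881) = sqrt((-2385 - 45*(-12) + 53*(-38) - 12*(-38)) - 1881) = sqrt((-2385 + 540 - 2014 + 456) - 1881) = sqrt(-3403 - 1881) = sqrt(-5284) = 2*I*sqrt(1321)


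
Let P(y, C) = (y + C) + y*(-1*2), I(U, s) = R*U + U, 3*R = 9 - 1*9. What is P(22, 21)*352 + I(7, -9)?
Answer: -345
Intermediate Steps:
R = 0 (R = (9 - 1*9)/3 = (9 - 9)/3 = (⅓)*0 = 0)
I(U, s) = U (I(U, s) = 0*U + U = 0 + U = U)
P(y, C) = C - y (P(y, C) = (C + y) + y*(-2) = (C + y) - 2*y = C - y)
P(22, 21)*352 + I(7, -9) = (21 - 1*22)*352 + 7 = (21 - 22)*352 + 7 = -1*352 + 7 = -352 + 7 = -345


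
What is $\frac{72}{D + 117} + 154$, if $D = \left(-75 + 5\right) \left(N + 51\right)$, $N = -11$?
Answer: $\frac{413110}{2683} \approx 153.97$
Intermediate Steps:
$D = -2800$ ($D = \left(-75 + 5\right) \left(-11 + 51\right) = \left(-70\right) 40 = -2800$)
$\frac{72}{D + 117} + 154 = \frac{72}{-2800 + 117} + 154 = \frac{72}{-2683} + 154 = 72 \left(- \frac{1}{2683}\right) + 154 = - \frac{72}{2683} + 154 = \frac{413110}{2683}$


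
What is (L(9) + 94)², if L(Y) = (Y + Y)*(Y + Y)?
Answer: 174724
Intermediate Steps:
L(Y) = 4*Y² (L(Y) = (2*Y)*(2*Y) = 4*Y²)
(L(9) + 94)² = (4*9² + 94)² = (4*81 + 94)² = (324 + 94)² = 418² = 174724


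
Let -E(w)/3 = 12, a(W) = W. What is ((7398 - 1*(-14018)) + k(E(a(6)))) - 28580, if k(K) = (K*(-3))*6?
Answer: -6516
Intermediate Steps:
E(w) = -36 (E(w) = -3*12 = -36)
k(K) = -18*K (k(K) = -3*K*6 = -18*K)
((7398 - 1*(-14018)) + k(E(a(6)))) - 28580 = ((7398 - 1*(-14018)) - 18*(-36)) - 28580 = ((7398 + 14018) + 648) - 28580 = (21416 + 648) - 28580 = 22064 - 28580 = -6516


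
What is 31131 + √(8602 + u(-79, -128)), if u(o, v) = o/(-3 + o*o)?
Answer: 31131 + 3*√37191785654/6238 ≈ 31224.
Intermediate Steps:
u(o, v) = o/(-3 + o²)
31131 + √(8602 + u(-79, -128)) = 31131 + √(8602 - 79/(-3 + (-79)²)) = 31131 + √(8602 - 79/(-3 + 6241)) = 31131 + √(8602 - 79/6238) = 31131 + √(53659197/6238) = 31131 + 3*√37191785654/6238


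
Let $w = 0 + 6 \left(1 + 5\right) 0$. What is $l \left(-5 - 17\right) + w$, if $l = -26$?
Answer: $572$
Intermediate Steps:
$w = 0$ ($w = 0 + 6 \cdot 6 \cdot 0 = 0 + 6 \cdot 0 = 0 + 0 = 0$)
$l \left(-5 - 17\right) + w = - 26 \left(-5 - 17\right) + 0 = \left(-26\right) \left(-22\right) + 0 = 572 + 0 = 572$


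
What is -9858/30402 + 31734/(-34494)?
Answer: -36244970/29130183 ≈ -1.2442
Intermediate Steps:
-9858/30402 + 31734/(-34494) = -9858*1/30402 + 31734*(-1/34494) = -1643/5067 - 5289/5749 = -36244970/29130183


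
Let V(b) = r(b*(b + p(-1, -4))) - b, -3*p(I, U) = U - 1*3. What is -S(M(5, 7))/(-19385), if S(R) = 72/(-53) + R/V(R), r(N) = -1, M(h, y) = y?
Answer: -947/8219240 ≈ -0.00011522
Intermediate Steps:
p(I, U) = 1 - U/3 (p(I, U) = -(U - 1*3)/3 = -(U - 3)/3 = -(-3 + U)/3 = 1 - U/3)
V(b) = -1 - b
S(R) = -72/53 + R/(-1 - R) (S(R) = 72/(-53) + R/(-1 - R) = 72*(-1/53) + R/(-1 - R) = -72/53 + R/(-1 - R))
-S(M(5, 7))/(-19385) = -(-72 - 125*7)/(53*(1 + 7))/(-19385) = -(-72 - 875)/(53*8)*(-1/19385) = -(-947)/(53*8)*(-1/19385) = -1*(-947/424)*(-1/19385) = (947/424)*(-1/19385) = -947/8219240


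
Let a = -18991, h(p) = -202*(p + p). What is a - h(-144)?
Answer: -77167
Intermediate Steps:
h(p) = -404*p
a - h(-144) = -18991 - (-404)*(-144) = -18991 - 1*58176 = -18991 - 58176 = -77167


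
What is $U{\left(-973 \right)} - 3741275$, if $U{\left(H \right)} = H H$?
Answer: $-2794546$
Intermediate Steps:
$U{\left(H \right)} = H^{2}$
$U{\left(-973 \right)} - 3741275 = \left(-973\right)^{2} - 3741275 = 946729 - 3741275 = -2794546$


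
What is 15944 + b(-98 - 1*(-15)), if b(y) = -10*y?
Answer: 16774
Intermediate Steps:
15944 + b(-98 - 1*(-15)) = 15944 - 10*(-98 - 1*(-15)) = 15944 - 10*(-98 + 15) = 15944 - 10*(-83) = 15944 + 830 = 16774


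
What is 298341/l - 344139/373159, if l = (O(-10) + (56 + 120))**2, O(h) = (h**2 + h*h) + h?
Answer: 7247682815/5554098556 ≈ 1.3049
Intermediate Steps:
O(h) = h + 2*h**2 (O(h) = (h**2 + h**2) + h = 2*h**2 + h = h + 2*h**2)
l = 133956 (l = (-10*(1 + 2*(-10)) + (56 + 120))**2 = (-10*(1 - 20) + 176)**2 = (-10*(-19) + 176)**2 = (190 + 176)**2 = 366**2 = 133956)
298341/l - 344139/373159 = 298341/133956 - 344139/373159 = 298341*(1/133956) - 344139*1/373159 = 33149/14884 - 344139/373159 = 7247682815/5554098556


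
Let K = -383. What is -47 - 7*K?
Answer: 2634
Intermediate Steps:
-47 - 7*K = -47 - 7*(-383) = -47 + 2681 = 2634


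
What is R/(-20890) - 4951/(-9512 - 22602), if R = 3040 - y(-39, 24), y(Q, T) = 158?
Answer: 5436921/335430730 ≈ 0.016209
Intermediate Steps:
R = 2882 (R = 3040 - 1*158 = 3040 - 158 = 2882)
R/(-20890) - 4951/(-9512 - 22602) = 2882/(-20890) - 4951/(-9512 - 22602) = 2882*(-1/20890) - 4951/(-32114) = -1441/10445 - 4951*(-1/32114) = -1441/10445 + 4951/32114 = 5436921/335430730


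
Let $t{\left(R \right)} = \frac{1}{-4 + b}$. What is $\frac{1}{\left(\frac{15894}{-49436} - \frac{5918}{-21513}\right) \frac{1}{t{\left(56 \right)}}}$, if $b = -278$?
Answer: $\frac{88626389}{1160086289} \approx 0.076396$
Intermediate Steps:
$t{\left(R \right)} = - \frac{1}{282}$ ($t{\left(R \right)} = \frac{1}{-4 - 278} = \frac{1}{-282} = - \frac{1}{282}$)
$\frac{1}{\left(\frac{15894}{-49436} - \frac{5918}{-21513}\right) \frac{1}{t{\left(56 \right)}}} = \frac{1}{\left(\frac{15894}{-49436} - \frac{5918}{-21513}\right) \frac{1}{- \frac{1}{282}}} = \frac{1}{\left(15894 \left(- \frac{1}{49436}\right) - - \frac{5918}{21513}\right) \left(-282\right)} = \frac{1}{\left(- \frac{7947}{24718} + \frac{5918}{21513}\right) \left(-282\right)} = \frac{1}{\left(- \frac{24682687}{531758334}\right) \left(-282\right)} = \frac{1}{\frac{1160086289}{88626389}} = \frac{88626389}{1160086289}$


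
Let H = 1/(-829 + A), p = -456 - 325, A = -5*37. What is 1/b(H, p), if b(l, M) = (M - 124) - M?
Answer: -1/124 ≈ -0.0080645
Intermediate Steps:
A = -185
p = -781
H = -1/1014 (H = 1/(-829 - 185) = 1/(-1014) = -1/1014 ≈ -0.00098619)
b(l, M) = -124 (b(l, M) = (-124 + M) - M = -124)
1/b(H, p) = 1/(-124) = -1/124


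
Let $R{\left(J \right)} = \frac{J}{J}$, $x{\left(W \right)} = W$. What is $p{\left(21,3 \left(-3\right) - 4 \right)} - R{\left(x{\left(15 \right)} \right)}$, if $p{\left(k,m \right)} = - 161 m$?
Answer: $2092$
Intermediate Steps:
$R{\left(J \right)} = 1$
$p{\left(21,3 \left(-3\right) - 4 \right)} - R{\left(x{\left(15 \right)} \right)} = - 161 \left(3 \left(-3\right) - 4\right) - 1 = - 161 \left(-9 - 4\right) - 1 = \left(-161\right) \left(-13\right) - 1 = 2093 - 1 = 2092$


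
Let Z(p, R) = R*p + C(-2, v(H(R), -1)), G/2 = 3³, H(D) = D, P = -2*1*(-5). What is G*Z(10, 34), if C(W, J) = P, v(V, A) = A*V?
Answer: 18900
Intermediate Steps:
P = 10 (P = -2*(-5) = 10)
C(W, J) = 10
G = 54 (G = 2*3³ = 2*27 = 54)
Z(p, R) = 10 + R*p (Z(p, R) = R*p + 10 = 10 + R*p)
G*Z(10, 34) = 54*(10 + 34*10) = 54*(10 + 340) = 54*350 = 18900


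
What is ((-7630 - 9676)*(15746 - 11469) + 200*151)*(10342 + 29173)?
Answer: -2923618512430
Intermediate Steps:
((-7630 - 9676)*(15746 - 11469) + 200*151)*(10342 + 29173) = (-17306*4277 + 30200)*39515 = (-74017762 + 30200)*39515 = -73987562*39515 = -2923618512430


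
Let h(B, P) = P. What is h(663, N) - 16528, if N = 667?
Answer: -15861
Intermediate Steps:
h(663, N) - 16528 = 667 - 16528 = -15861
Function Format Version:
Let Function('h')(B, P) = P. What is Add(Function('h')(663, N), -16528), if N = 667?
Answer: -15861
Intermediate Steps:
Add(Function('h')(663, N), -16528) = Add(667, -16528) = -15861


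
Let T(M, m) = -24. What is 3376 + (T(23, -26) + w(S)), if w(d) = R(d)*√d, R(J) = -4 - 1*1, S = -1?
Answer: 3352 - 5*I ≈ 3352.0 - 5.0*I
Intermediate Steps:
R(J) = -5 (R(J) = -4 - 1 = -5)
w(d) = -5*√d
3376 + (T(23, -26) + w(S)) = 3376 + (-24 - 5*I) = 3352 - 5*I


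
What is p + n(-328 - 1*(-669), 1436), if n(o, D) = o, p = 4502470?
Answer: 4502811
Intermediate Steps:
p + n(-328 - 1*(-669), 1436) = 4502470 + (-328 - 1*(-669)) = 4502470 + (-328 + 669) = 4502470 + 341 = 4502811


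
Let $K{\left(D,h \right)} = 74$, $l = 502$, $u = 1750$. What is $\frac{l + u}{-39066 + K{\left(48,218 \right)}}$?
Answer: $- \frac{563}{9748} \approx -0.057755$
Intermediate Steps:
$\frac{l + u}{-39066 + K{\left(48,218 \right)}} = \frac{502 + 1750}{-39066 + 74} = \frac{2252}{-38992} = 2252 \left(- \frac{1}{38992}\right) = - \frac{563}{9748}$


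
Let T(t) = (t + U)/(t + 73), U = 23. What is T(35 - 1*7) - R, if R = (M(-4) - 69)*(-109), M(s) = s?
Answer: -803606/101 ≈ -7956.5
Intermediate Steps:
T(t) = (23 + t)/(73 + t) (T(t) = (t + 23)/(t + 73) = (23 + t)/(73 + t))
R = 7957 (R = (-4 - 69)*(-109) = -73*(-109) = 7957)
T(35 - 1*7) - R = (23 + (35 - 1*7))/(73 + (35 - 1*7)) - 1*7957 = (23 + (35 - 7))/(73 + (35 - 7)) - 7957 = (23 + 28)/(73 + 28) - 7957 = 51/101 - 7957 = -803606/101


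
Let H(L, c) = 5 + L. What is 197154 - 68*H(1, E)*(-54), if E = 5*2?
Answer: 219186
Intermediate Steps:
E = 10
197154 - 68*H(1, E)*(-54) = 197154 - 68*(5 + 1)*(-54) = 197154 - 68*6*(-54) = 197154 - 408*(-54) = 197154 - 1*(-22032) = 197154 + 22032 = 219186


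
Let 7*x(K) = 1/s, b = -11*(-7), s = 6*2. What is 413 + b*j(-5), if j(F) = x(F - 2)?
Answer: 4967/12 ≈ 413.92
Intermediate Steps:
s = 12
b = 77
x(K) = 1/84 (x(K) = (⅐)/12 = (⅐)*(1/12) = 1/84)
j(F) = 1/84
413 + b*j(-5) = 413 + 77*(1/84) = 413 + 11/12 = 4967/12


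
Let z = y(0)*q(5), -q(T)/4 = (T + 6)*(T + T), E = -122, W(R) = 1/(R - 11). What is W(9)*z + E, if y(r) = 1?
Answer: 98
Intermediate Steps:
W(R) = 1/(-11 + R)
q(T) = -8*T*(6 + T) (q(T) = -4*(T + 6)*(T + T) = -4*(6 + T)*2*T = -8*T*(6 + T))
z = -440 (z = 1*(-8*5*(6 + 5)) = 1*(-8*5*11) = 1*(-440) = -440)
W(9)*z + E = -440/(-11 + 9) - 122 = -440/(-2) - 122 = -½*(-440) - 122 = 220 - 122 = 98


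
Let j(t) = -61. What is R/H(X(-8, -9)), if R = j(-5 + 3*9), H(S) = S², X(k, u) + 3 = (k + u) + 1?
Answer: -61/361 ≈ -0.16898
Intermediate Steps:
X(k, u) = -2 + k + u (X(k, u) = -3 + ((k + u) + 1) = -3 + (1 + k + u) = -2 + k + u)
R = -61
R/H(X(-8, -9)) = -61/(-2 - 8 - 9)² = -61/((-19)²) = -61/361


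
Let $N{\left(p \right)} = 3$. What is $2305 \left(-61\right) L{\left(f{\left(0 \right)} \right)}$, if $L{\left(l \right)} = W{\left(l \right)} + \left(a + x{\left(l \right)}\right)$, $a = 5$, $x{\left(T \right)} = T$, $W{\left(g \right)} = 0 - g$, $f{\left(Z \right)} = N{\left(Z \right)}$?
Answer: $-703025$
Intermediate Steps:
$f{\left(Z \right)} = 3$
$W{\left(g \right)} = - g$
$L{\left(l \right)} = 5$ ($L{\left(l \right)} = - l + \left(5 + l\right) = 5$)
$2305 \left(-61\right) L{\left(f{\left(0 \right)} \right)} = 2305 \left(-61\right) 5 = \left(-140605\right) 5 = -703025$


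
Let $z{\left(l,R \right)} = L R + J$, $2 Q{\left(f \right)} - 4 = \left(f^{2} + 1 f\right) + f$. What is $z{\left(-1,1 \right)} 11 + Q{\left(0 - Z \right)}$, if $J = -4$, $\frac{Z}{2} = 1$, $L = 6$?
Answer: $24$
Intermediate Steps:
$Z = 2$ ($Z = 2 \cdot 1 = 2$)
$Q{\left(f \right)} = 2 + f + \frac{f^{2}}{2}$ ($Q{\left(f \right)} = 2 + \frac{\left(f^{2} + 1 f\right) + f}{2} = 2 + \frac{\left(f^{2} + f\right) + f}{2} = 2 + \frac{\left(f + f^{2}\right) + f}{2} = 2 + \frac{f^{2} + 2 f}{2} = 2 + \left(f + \frac{f^{2}}{2}\right) = 2 + f + \frac{f^{2}}{2}$)
$z{\left(l,R \right)} = -4 + 6 R$ ($z{\left(l,R \right)} = 6 R - 4 = -4 + 6 R$)
$z{\left(-1,1 \right)} 11 + Q{\left(0 - Z \right)} = \left(-4 + 6 \cdot 1\right) 11 + \left(2 + \left(0 - 2\right) + \frac{\left(0 - 2\right)^{2}}{2}\right) = \left(-4 + 6\right) 11 + \left(2 + \left(0 - 2\right) + \frac{\left(0 - 2\right)^{2}}{2}\right) = 2 \cdot 11 + \left(2 - 2 + \frac{\left(-2\right)^{2}}{2}\right) = 22 + \left(2 - 2 + \frac{1}{2} \cdot 4\right) = 22 + \left(2 - 2 + 2\right) = 22 + 2 = 24$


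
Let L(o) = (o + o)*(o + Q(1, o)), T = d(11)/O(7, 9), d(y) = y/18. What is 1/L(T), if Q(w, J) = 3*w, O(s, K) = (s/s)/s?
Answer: 162/10087 ≈ 0.016060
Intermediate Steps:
O(s, K) = 1/s
d(y) = y/18 (d(y) = y*(1/18) = y/18)
T = 77/18 (T = ((1/18)*11)/(1/7) = 11/(18*(⅐)) = (11/18)*7 = 77/18 ≈ 4.2778)
L(o) = 2*o*(3 + o) (L(o) = (o + o)*(o + 3*1) = (2*o)*(o + 3) = (2*o)*(3 + o) = 2*o*(3 + o))
1/L(T) = 1/(2*(77/18)*(3 + 77/18)) = 1/(2*(77/18)*(131/18)) = 1/(10087/162) = 162/10087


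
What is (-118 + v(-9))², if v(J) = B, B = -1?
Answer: 14161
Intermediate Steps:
v(J) = -1
(-118 + v(-9))² = (-118 - 1)² = (-119)² = 14161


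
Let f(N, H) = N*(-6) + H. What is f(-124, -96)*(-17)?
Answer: -11016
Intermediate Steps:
f(N, H) = H - 6*N (f(N, H) = -6*N + H = H - 6*N)
f(-124, -96)*(-17) = (-96 - 6*(-124))*(-17) = (-96 + 744)*(-17) = 648*(-17) = -11016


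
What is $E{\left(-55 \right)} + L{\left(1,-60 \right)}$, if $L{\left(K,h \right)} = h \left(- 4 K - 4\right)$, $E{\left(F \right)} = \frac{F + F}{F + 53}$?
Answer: $535$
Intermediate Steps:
$E{\left(F \right)} = \frac{2 F}{53 + F}$
$L{\left(K,h \right)} = h \left(-4 - 4 K\right)$
$E{\left(-55 \right)} + L{\left(1,-60 \right)} = 2 \left(-55\right) \frac{1}{53 - 55} - - 240 \left(1 + 1\right) = 2 \left(-55\right) \frac{1}{-2} - \left(-240\right) 2 = 2 \left(-55\right) \left(- \frac{1}{2}\right) + 480 = 55 + 480 = 535$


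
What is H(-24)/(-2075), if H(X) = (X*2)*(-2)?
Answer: -96/2075 ≈ -0.046265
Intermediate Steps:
H(X) = -4*X (H(X) = (2*X)*(-2) = -4*X)
H(-24)/(-2075) = -4*(-24)/(-2075) = 96*(-1/2075) = -96/2075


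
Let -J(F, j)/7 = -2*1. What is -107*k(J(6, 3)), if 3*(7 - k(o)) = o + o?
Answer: 749/3 ≈ 249.67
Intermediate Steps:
J(F, j) = 14 (J(F, j) = -(-14) = -7*(-2) = 14)
k(o) = 7 - 2*o/3 (k(o) = 7 - (o + o)/3 = 7 - 2*o/3)
-107*k(J(6, 3)) = -107*(7 - ⅔*14) = -107*(7 - 28/3) = -107*(-7/3) = 749/3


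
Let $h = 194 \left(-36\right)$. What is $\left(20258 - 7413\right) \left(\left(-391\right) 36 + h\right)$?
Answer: $-270515700$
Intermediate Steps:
$h = -6984$
$\left(20258 - 7413\right) \left(\left(-391\right) 36 + h\right) = \left(20258 - 7413\right) \left(\left(-391\right) 36 - 6984\right) = 12845 \left(-14076 - 6984\right) = 12845 \left(-21060\right) = -270515700$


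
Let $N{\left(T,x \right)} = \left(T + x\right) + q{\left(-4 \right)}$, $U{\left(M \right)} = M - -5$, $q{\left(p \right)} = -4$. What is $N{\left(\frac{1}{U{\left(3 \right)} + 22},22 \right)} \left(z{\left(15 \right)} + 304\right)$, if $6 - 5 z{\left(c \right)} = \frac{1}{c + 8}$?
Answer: $\frac{6329159}{1150} \approx 5503.6$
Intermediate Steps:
$U{\left(M \right)} = 5 + M$ ($U{\left(M \right)} = M + 5 = 5 + M$)
$z{\left(c \right)} = \frac{6}{5} - \frac{1}{5 \left(8 + c\right)}$ ($z{\left(c \right)} = \frac{6}{5} - \frac{1}{5 \left(c + 8\right)} = \frac{6}{5} - \frac{1}{5 \left(8 + c\right)}$)
$N{\left(T,x \right)} = -4 + T + x$ ($N{\left(T,x \right)} = \left(T + x\right) - 4 = -4 + T + x$)
$N{\left(\frac{1}{U{\left(3 \right)} + 22},22 \right)} \left(z{\left(15 \right)} + 304\right) = \left(-4 + \frac{1}{\left(5 + 3\right) + 22} + 22\right) \left(\frac{47 + 6 \cdot 15}{5 \left(8 + 15\right)} + 304\right) = \left(-4 + \frac{1}{8 + 22} + 22\right) \left(\frac{47 + 90}{5 \cdot 23} + 304\right) = \left(-4 + \frac{1}{30} + 22\right) \left(\frac{1}{5} \cdot \frac{1}{23} \cdot 137 + 304\right) = \left(-4 + \frac{1}{30} + 22\right) \left(\frac{137}{115} + 304\right) = \frac{541}{30} \cdot \frac{35097}{115} = \frac{6329159}{1150}$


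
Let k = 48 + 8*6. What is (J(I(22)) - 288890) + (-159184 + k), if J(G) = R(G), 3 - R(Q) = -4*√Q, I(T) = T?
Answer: -447975 + 4*√22 ≈ -4.4796e+5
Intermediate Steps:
k = 96 (k = 48 + 48 = 96)
R(Q) = 3 + 4*√Q (R(Q) = 3 - (-4)*√Q = 3 + 4*√Q)
J(G) = 3 + 4*√G
(J(I(22)) - 288890) + (-159184 + k) = ((3 + 4*√22) - 288890) + (-159184 + 96) = (-288887 + 4*√22) - 159088 = -447975 + 4*√22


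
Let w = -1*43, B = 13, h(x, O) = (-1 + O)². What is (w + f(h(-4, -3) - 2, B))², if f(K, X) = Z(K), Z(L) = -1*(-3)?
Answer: 1600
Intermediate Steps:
Z(L) = 3
f(K, X) = 3
w = -43
(w + f(h(-4, -3) - 2, B))² = (-43 + 3)² = (-40)² = 1600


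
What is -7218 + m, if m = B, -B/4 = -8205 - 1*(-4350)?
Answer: 8202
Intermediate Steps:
B = 15420 (B = -4*(-8205 - 1*(-4350)) = -4*(-8205 + 4350) = -4*(-3855) = 15420)
m = 15420
-7218 + m = -7218 + 15420 = 8202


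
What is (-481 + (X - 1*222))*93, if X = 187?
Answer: -47988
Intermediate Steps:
(-481 + (X - 1*222))*93 = (-481 + (187 - 1*222))*93 = (-481 + (187 - 222))*93 = (-481 - 35)*93 = -516*93 = -47988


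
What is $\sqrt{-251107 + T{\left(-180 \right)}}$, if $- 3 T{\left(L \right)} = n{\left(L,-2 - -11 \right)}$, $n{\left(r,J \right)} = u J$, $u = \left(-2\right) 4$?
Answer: $i \sqrt{251083} \approx 501.08 i$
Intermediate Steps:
$u = -8$
$n{\left(r,J \right)} = - 8 J$
$T{\left(L \right)} = 24$ ($T{\left(L \right)} = - \frac{\left(-8\right) \left(-2 - -11\right)}{3} = - \frac{\left(-8\right) \left(-2 + 11\right)}{3} = - \frac{\left(-8\right) 9}{3} = \left(- \frac{1}{3}\right) \left(-72\right) = 24$)
$\sqrt{-251107 + T{\left(-180 \right)}} = \sqrt{-251107 + 24} = \sqrt{-251083} = i \sqrt{251083}$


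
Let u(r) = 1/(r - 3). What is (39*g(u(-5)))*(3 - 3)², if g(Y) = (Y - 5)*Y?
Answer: 0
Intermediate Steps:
u(r) = 1/(-3 + r)
g(Y) = Y*(-5 + Y) (g(Y) = (-5 + Y)*Y = Y*(-5 + Y))
(39*g(u(-5)))*(3 - 3)² = (39*((-5 + 1/(-3 - 5))/(-3 - 5)))*(3 - 3)² = (39*((-5 + 1/(-8))/(-8)))*0² = (39*(-(-5 - ⅛)/8))*0 = (39*(-⅛*(-41/8)))*0 = (39*(41/64))*0 = (1599/64)*0 = 0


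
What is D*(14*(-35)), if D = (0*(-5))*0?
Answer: 0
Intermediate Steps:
D = 0 (D = 0*0 = 0)
D*(14*(-35)) = 0*(14*(-35)) = 0*(-490) = 0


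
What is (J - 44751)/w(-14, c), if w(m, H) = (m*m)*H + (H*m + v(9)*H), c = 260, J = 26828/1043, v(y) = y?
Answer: -9329693/10359076 ≈ -0.90063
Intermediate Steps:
J = 26828/1043 (J = 26828*(1/1043) = 26828/1043 ≈ 25.722)
w(m, H) = 9*H + H*m + H*m**2 (w(m, H) = (m*m)*H + (H*m + 9*H) = m**2*H + (9*H + H*m) = H*m**2 + (9*H + H*m) = 9*H + H*m + H*m**2)
(J - 44751)/w(-14, c) = (26828/1043 - 44751)/((260*(9 - 14 + (-14)**2))) = -46648465*1/(260*(9 - 14 + 196))/1043 = -46648465/(1043*(260*191)) = -46648465/1043/49660 = -46648465/1043*1/49660 = -9329693/10359076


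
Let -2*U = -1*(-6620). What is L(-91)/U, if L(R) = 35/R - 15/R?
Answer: 2/30121 ≈ 6.6399e-5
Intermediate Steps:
L(R) = 20/R
U = -3310 (U = -(-1)*(-6620)/2 = -½*6620 = -3310)
L(-91)/U = (20/(-91))/(-3310) = (20*(-1/91))*(-1/3310) = -20/91*(-1/3310) = 2/30121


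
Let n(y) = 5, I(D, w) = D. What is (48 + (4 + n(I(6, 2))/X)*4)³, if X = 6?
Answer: 8242408/27 ≈ 3.0527e+5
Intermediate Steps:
(48 + (4 + n(I(6, 2))/X)*4)³ = (48 + (4 + 5/6)*4)³ = (48 + (4 + 5*(⅙))*4)³ = (48 + (4 + ⅚)*4)³ = (48 + (29/6)*4)³ = (48 + 58/3)³ = (202/3)³ = 8242408/27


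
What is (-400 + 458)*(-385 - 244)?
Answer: -36482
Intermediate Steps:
(-400 + 458)*(-385 - 244) = 58*(-629) = -36482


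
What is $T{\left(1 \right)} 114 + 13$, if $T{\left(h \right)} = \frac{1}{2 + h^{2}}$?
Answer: $51$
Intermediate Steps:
$T{\left(1 \right)} 114 + 13 = \frac{1}{2 + 1^{2}} \cdot 114 + 13 = \frac{1}{2 + 1} \cdot 114 + 13 = \frac{1}{3} \cdot 114 + 13 = 38 + 13 = 51$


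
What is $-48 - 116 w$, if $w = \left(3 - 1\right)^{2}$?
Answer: $-512$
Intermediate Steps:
$w = 4$ ($w = 2^{2} = 4$)
$-48 - 116 w = -48 - 464 = -512$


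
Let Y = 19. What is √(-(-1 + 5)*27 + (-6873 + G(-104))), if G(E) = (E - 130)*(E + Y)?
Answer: √12909 ≈ 113.62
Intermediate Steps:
G(E) = (-130 + E)*(19 + E) (G(E) = (E - 130)*(E + 19) = (-130 + E)*(19 + E))
√(-(-1 + 5)*27 + (-6873 + G(-104))) = √(-(-1 + 5)*27 + (-6873 + (-2470 + (-104)² - 111*(-104)))) = √(-1*4*27 + (-6873 + (-2470 + 10816 + 11544))) = √(-4*27 + (-6873 + 19890)) = √(-108 + 13017) = √12909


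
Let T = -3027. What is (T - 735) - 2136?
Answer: -5898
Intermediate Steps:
(T - 735) - 2136 = (-3027 - 735) - 2136 = -3762 - 2136 = -5898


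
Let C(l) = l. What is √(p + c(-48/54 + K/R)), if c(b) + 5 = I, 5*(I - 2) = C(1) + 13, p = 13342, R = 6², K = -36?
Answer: √333545/5 ≈ 115.51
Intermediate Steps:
R = 36
I = 24/5 (I = 2 + (1 + 13)/5 = 2 + (⅕)*14 = 2 + 14/5 = 24/5 ≈ 4.8000)
c(b) = -⅕ (c(b) = -5 + 24/5 = -⅕)
√(p + c(-48/54 + K/R)) = √(13342 - ⅕) = √(66709/5) = √333545/5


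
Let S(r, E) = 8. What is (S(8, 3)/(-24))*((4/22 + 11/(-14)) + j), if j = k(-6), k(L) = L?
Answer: 339/154 ≈ 2.2013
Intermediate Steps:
j = -6
(S(8, 3)/(-24))*((4/22 + 11/(-14)) + j) = (8/(-24))*((4/22 + 11/(-14)) - 6) = (8*(-1/24))*((4*(1/22) + 11*(-1/14)) - 6) = -((2/11 - 11/14) - 6)/3 = -(-93/154 - 6)/3 = -⅓*(-1017/154) = 339/154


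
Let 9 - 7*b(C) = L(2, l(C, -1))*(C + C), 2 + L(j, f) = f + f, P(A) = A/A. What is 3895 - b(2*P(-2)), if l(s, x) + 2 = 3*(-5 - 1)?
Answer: 27088/7 ≈ 3869.7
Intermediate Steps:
l(s, x) = -20 (l(s, x) = -2 + 3*(-5 - 1) = -2 + 3*(-6) = -2 - 18 = -20)
P(A) = 1
L(j, f) = -2 + 2*f (L(j, f) = -2 + (f + f) = -2 + 2*f)
b(C) = 9/7 + 12*C (b(C) = 9/7 - (-2 + 2*(-20))*(C + C)/7 = 9/7 - (-2 - 40)*2*C/7 = 9/7 - (-6)*2*C = 9/7 - (-12)*C = 9/7 + 12*C)
3895 - b(2*P(-2)) = 3895 - (9/7 + 12*(2*1)) = 3895 - (9/7 + 12*2) = 3895 - (9/7 + 24) = 3895 - 1*177/7 = 3895 - 177/7 = 27088/7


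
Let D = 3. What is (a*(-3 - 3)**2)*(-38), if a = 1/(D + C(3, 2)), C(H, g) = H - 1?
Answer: -1368/5 ≈ -273.60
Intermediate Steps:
C(H, g) = -1 + H
a = 1/5 (a = 1/(3 + (-1 + 3)) = 1/(3 + 2) = 1/5 ≈ 0.20000)
(a*(-3 - 3)**2)*(-38) = ((-3 - 3)**2/5)*(-38) = ((1/5)*(-6)**2)*(-38) = ((1/5)*36)*(-38) = (36/5)*(-38) = -1368/5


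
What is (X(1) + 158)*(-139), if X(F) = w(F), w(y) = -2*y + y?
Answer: -21823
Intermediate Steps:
w(y) = -y
X(F) = -F
(X(1) + 158)*(-139) = (-1*1 + 158)*(-139) = (-1 + 158)*(-139) = 157*(-139) = -21823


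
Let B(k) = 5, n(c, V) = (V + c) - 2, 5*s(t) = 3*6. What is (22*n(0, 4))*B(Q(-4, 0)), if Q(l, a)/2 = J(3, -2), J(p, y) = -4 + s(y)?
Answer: 220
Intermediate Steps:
s(t) = 18/5 (s(t) = (3*6)/5 = (⅕)*18 = 18/5)
J(p, y) = -⅖ (J(p, y) = -4 + 18/5 = -⅖)
Q(l, a) = -⅘ (Q(l, a) = 2*(-⅖) = -⅘)
n(c, V) = -2 + V + c
(22*n(0, 4))*B(Q(-4, 0)) = (22*(-2 + 4 + 0))*5 = (22*2)*5 = 44*5 = 220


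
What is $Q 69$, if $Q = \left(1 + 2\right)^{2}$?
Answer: $621$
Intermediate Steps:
$Q = 9$ ($Q = 3^{2} = 9$)
$Q 69 = 9 \cdot 69 = 621$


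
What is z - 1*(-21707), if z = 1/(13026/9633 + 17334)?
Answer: 92945727471/4281832 ≈ 21707.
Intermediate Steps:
z = 247/4281832 (z = 1/(13026*(1/9633) + 17334) = 1/(334/247 + 17334) = 1/(4281832/247) = 247/4281832 ≈ 5.7686e-5)
z - 1*(-21707) = 247/4281832 - 1*(-21707) = 247/4281832 + 21707 = 92945727471/4281832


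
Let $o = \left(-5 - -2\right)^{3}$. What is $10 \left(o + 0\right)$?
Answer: $-270$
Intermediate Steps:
$o = -27$ ($o = \left(-5 + 2\right)^{3} = \left(-3\right)^{3} = -27$)
$10 \left(o + 0\right) = 10 \left(-27 + 0\right) = 10 \left(-27\right) = -270$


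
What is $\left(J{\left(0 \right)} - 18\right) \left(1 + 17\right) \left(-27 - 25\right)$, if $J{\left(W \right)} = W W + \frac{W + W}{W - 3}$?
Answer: $16848$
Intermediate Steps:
$J{\left(W \right)} = W^{2} + \frac{2 W}{-3 + W}$
$\left(J{\left(0 \right)} - 18\right) \left(1 + 17\right) \left(-27 - 25\right) = \left(\frac{0 \left(2 + 0^{2} - 0\right)}{-3 + 0} - 18\right) \left(1 + 17\right) \left(-27 - 25\right) = \left(\frac{0 \left(2 + 0 + 0\right)}{-3} - 18\right) 18 \left(-52\right) = \left(0 \left(- \frac{1}{3}\right) 2 - 18\right) 18 \left(-52\right) = \left(0 - 18\right) 18 \left(-52\right) = \left(-18\right) 18 \left(-52\right) = \left(-324\right) \left(-52\right) = 16848$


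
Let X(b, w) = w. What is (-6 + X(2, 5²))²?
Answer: 361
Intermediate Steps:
(-6 + X(2, 5²))² = (-6 + 5²)² = (-6 + 25)² = 19² = 361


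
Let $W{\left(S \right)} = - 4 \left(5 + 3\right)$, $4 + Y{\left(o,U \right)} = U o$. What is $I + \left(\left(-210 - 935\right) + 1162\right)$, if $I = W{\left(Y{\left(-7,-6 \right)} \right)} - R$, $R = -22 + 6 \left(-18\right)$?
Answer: $115$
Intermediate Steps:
$Y{\left(o,U \right)} = -4 + U o$
$W{\left(S \right)} = -32$ ($W{\left(S \right)} = \left(-4\right) 8 = -32$)
$R = -130$ ($R = -22 - 108 = -130$)
$I = 98$ ($I = -32 - -130 = -32 + 130 = 98$)
$I + \left(\left(-210 - 935\right) + 1162\right) = 98 + \left(\left(-210 - 935\right) + 1162\right) = 98 + \left(-1145 + 1162\right) = 98 + 17 = 115$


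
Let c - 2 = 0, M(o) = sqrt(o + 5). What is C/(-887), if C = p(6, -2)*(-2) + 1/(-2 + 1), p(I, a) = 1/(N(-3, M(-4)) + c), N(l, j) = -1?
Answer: 3/887 ≈ 0.0033822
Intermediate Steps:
M(o) = sqrt(5 + o)
c = 2 (c = 2 + 0 = 2)
p(I, a) = 1 (p(I, a) = 1/(-1 + 2) = 1/1 = 1)
C = -3 (C = 1*(-2) + 1/(-2 + 1) = -2 + 1/(-1) = -2 - 1 = -3)
C/(-887) = -3/(-887) = -3*(-1/887) = 3/887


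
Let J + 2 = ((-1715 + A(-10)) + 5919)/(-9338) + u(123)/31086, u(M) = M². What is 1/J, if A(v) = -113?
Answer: -8063363/15735010 ≈ -0.51245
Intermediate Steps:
J = -15735010/8063363 (J = -2 + (((-1715 - 113) + 5919)/(-9338) + 123²/31086) = -2 + ((-1828 + 5919)*(-1/9338) + 15129*(1/31086)) = -2 + (4091*(-1/9338) + 1681/3454) = -2 + (-4091/9338 + 1681/3454) = -2 + 391716/8063363 = -15735010/8063363 ≈ -1.9514)
1/J = 1/(-15735010/8063363) = -8063363/15735010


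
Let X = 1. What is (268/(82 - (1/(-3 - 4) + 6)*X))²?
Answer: 3519376/284089 ≈ 12.388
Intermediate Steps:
(268/(82 - (1/(-3 - 4) + 6)*X))² = (268/(82 - (1/(-3 - 4) + 6)))² = (268/(82 - (1/(-7) + 6)))² = (268/(82 - (-⅐ + 6)))² = (268/(82 - 41/7))² = (268/(533/7))² = (268*(7/533))² = (1876/533)² = 3519376/284089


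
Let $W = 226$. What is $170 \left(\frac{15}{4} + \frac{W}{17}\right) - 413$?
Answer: $\frac{4969}{2} \approx 2484.5$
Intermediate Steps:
$170 \left(\frac{15}{4} + \frac{W}{17}\right) - 413 = 170 \left(\frac{15}{4} + \frac{226}{17}\right) - 413 = 170 \cdot \frac{1159}{68} - 413 = \frac{5795}{2} - 413 = \frac{4969}{2}$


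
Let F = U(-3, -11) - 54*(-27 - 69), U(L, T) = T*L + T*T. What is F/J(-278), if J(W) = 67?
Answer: 5338/67 ≈ 79.672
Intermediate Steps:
U(L, T) = T² + L*T (U(L, T) = L*T + T² = T² + L*T)
F = 5338 (F = -11*(-3 - 11) - 54*(-27 - 69) = -11*(-14) - 54*(-96) = 154 + 5184 = 5338)
F/J(-278) = 5338/67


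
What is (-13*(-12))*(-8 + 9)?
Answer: 156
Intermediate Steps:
(-13*(-12))*(-8 + 9) = 156*1 = 156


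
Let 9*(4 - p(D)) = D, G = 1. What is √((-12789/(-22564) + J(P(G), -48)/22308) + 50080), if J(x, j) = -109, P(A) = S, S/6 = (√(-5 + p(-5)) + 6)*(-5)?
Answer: √293289136437849618/2419989 ≈ 223.79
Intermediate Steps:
p(D) = 4 - D/9
S = -180 - 20*I (S = 6*((√(-5 + (4 - ⅑*(-5))) + 6)*(-5)) = 6*((√(-5 + (4 + 5/9)) + 6)*(-5)) = 6*((√(-5 + 41/9) + 6)*(-5)) = 6*((√(-4/9) + 6)*(-5)) = 6*((2*I/3 + 6)*(-5)) = 6*((6 + 2*I/3)*(-5)) = 6*(-30 - 10*I/3) = -180 - 20*I ≈ -180.0 - 20.0*I)
P(A) = -180 - 20*I
√((-12789/(-22564) + J(P(G), -48)/22308) + 50080) = √((-12789/(-22564) - 109/22308) + 50080) = √((-12789*(-1/22564) - 109*1/22308) + 50080) = √((12789/22564 - 109/22308) + 50080) = √(17677346/31459857 + 50080) = √(1575527315906/31459857) = √293289136437849618/2419989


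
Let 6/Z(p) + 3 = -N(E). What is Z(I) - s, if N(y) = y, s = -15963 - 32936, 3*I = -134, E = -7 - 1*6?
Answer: 244498/5 ≈ 48900.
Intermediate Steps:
E = -13 (E = -7 - 6 = -13)
I = -134/3 (I = (⅓)*(-134) = -134/3 ≈ -44.667)
s = -48899
Z(p) = ⅗ (Z(p) = 6/(-3 - 1*(-13)) = 6/(-3 + 13) = 6/10 = 6*(⅒) = ⅗)
Z(I) - s = ⅗ - 1*(-48899) = ⅗ + 48899 = 244498/5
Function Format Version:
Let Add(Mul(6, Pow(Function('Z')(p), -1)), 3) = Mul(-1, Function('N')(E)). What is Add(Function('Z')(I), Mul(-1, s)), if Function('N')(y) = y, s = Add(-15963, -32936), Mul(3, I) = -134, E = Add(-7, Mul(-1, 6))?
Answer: Rational(244498, 5) ≈ 48900.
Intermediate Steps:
E = -13 (E = Add(-7, -6) = -13)
I = Rational(-134, 3) (I = Mul(Rational(1, 3), -134) = Rational(-134, 3) ≈ -44.667)
s = -48899
Function('Z')(p) = Rational(3, 5) (Function('Z')(p) = Mul(6, Pow(Add(-3, Mul(-1, -13)), -1)) = Mul(6, Pow(Add(-3, 13), -1)) = Mul(6, Pow(10, -1)) = Mul(6, Rational(1, 10)) = Rational(3, 5))
Add(Function('Z')(I), Mul(-1, s)) = Add(Rational(3, 5), Mul(-1, -48899)) = Add(Rational(3, 5), 48899) = Rational(244498, 5)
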